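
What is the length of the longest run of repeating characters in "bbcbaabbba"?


Input: "bbcbaabbba"
Scanning for longest run:
  Position 1 ('b'): continues run of 'b', length=2
  Position 2 ('c'): new char, reset run to 1
  Position 3 ('b'): new char, reset run to 1
  Position 4 ('a'): new char, reset run to 1
  Position 5 ('a'): continues run of 'a', length=2
  Position 6 ('b'): new char, reset run to 1
  Position 7 ('b'): continues run of 'b', length=2
  Position 8 ('b'): continues run of 'b', length=3
  Position 9 ('a'): new char, reset run to 1
Longest run: 'b' with length 3

3


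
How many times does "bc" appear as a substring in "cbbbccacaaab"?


Searching for "bc" in "cbbbccacaaab"
Scanning each position:
  Position 0: "cb" => no
  Position 1: "bb" => no
  Position 2: "bb" => no
  Position 3: "bc" => MATCH
  Position 4: "cc" => no
  Position 5: "ca" => no
  Position 6: "ac" => no
  Position 7: "ca" => no
  Position 8: "aa" => no
  Position 9: "aa" => no
  Position 10: "ab" => no
Total occurrences: 1

1


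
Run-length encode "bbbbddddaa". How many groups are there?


Input: bbbbddddaa
Scanning for consecutive runs:
  Group 1: 'b' x 4 (positions 0-3)
  Group 2: 'd' x 4 (positions 4-7)
  Group 3: 'a' x 2 (positions 8-9)
Total groups: 3

3


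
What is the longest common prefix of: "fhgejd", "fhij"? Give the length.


Words: fhgejd, fhij
  Position 0: all 'f' => match
  Position 1: all 'h' => match
  Position 2: ('g', 'i') => mismatch, stop
LCP = "fh" (length 2)

2


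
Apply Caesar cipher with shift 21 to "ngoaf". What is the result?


Caesar cipher: shift "ngoaf" by 21
  'n' (pos 13) + 21 = pos 8 = 'i'
  'g' (pos 6) + 21 = pos 1 = 'b'
  'o' (pos 14) + 21 = pos 9 = 'j'
  'a' (pos 0) + 21 = pos 21 = 'v'
  'f' (pos 5) + 21 = pos 0 = 'a'
Result: ibjva

ibjva


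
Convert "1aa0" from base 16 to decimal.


Input: "1aa0" in base 16
Positional expansion:
  Digit '1' (value 1) x 16^3 = 4096
  Digit 'a' (value 10) x 16^2 = 2560
  Digit 'a' (value 10) x 16^1 = 160
  Digit '0' (value 0) x 16^0 = 0
Sum = 6816

6816


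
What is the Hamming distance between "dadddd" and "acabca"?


Comparing "dadddd" and "acabca" position by position:
  Position 0: 'd' vs 'a' => differ
  Position 1: 'a' vs 'c' => differ
  Position 2: 'd' vs 'a' => differ
  Position 3: 'd' vs 'b' => differ
  Position 4: 'd' vs 'c' => differ
  Position 5: 'd' vs 'a' => differ
Total differences (Hamming distance): 6

6


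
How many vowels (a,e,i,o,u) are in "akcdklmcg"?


Input: akcdklmcg
Checking each character:
  'a' at position 0: vowel (running total: 1)
  'k' at position 1: consonant
  'c' at position 2: consonant
  'd' at position 3: consonant
  'k' at position 4: consonant
  'l' at position 5: consonant
  'm' at position 6: consonant
  'c' at position 7: consonant
  'g' at position 8: consonant
Total vowels: 1

1


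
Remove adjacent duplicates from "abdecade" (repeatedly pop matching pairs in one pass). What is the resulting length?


Input: abdecade
Stack-based adjacent duplicate removal:
  Read 'a': push. Stack: a
  Read 'b': push. Stack: ab
  Read 'd': push. Stack: abd
  Read 'e': push. Stack: abde
  Read 'c': push. Stack: abdec
  Read 'a': push. Stack: abdeca
  Read 'd': push. Stack: abdecad
  Read 'e': push. Stack: abdecade
Final stack: "abdecade" (length 8)

8


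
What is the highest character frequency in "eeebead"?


Input: eeebead
Character counts:
  'a': 1
  'b': 1
  'd': 1
  'e': 4
Maximum frequency: 4

4


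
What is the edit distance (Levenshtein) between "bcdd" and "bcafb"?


Computing edit distance: "bcdd" -> "bcafb"
DP table:
           b    c    a    f    b
      0    1    2    3    4    5
  b   1    0    1    2    3    4
  c   2    1    0    1    2    3
  d   3    2    1    1    2    3
  d   4    3    2    2    2    3
Edit distance = dp[4][5] = 3

3


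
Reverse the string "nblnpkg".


Input: nblnpkg
Reading characters right to left:
  Position 6: 'g'
  Position 5: 'k'
  Position 4: 'p'
  Position 3: 'n'
  Position 2: 'l'
  Position 1: 'b'
  Position 0: 'n'
Reversed: gkpnlbn

gkpnlbn


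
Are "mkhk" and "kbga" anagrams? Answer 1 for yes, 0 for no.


Strings: "mkhk", "kbga"
Sorted first:  hkkm
Sorted second: abgk
Differ at position 0: 'h' vs 'a' => not anagrams

0


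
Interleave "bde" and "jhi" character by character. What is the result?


Interleaving "bde" and "jhi":
  Position 0: 'b' from first, 'j' from second => "bj"
  Position 1: 'd' from first, 'h' from second => "dh"
  Position 2: 'e' from first, 'i' from second => "ei"
Result: bjdhei

bjdhei


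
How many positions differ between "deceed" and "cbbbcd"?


Comparing "deceed" and "cbbbcd" position by position:
  Position 0: 'd' vs 'c' => DIFFER
  Position 1: 'e' vs 'b' => DIFFER
  Position 2: 'c' vs 'b' => DIFFER
  Position 3: 'e' vs 'b' => DIFFER
  Position 4: 'e' vs 'c' => DIFFER
  Position 5: 'd' vs 'd' => same
Positions that differ: 5

5


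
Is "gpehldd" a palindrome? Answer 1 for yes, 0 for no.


Input: gpehldd
Reversed: ddlhepg
  Compare pos 0 ('g') with pos 6 ('d'): MISMATCH
  Compare pos 1 ('p') with pos 5 ('d'): MISMATCH
  Compare pos 2 ('e') with pos 4 ('l'): MISMATCH
Result: not a palindrome

0


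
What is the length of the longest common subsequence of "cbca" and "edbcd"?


LCS of "cbca" and "edbcd"
DP table:
           e    d    b    c    d
      0    0    0    0    0    0
  c   0    0    0    0    1    1
  b   0    0    0    1    1    1
  c   0    0    0    1    2    2
  a   0    0    0    1    2    2
LCS length = dp[4][5] = 2

2


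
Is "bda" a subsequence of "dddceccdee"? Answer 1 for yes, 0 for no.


Check if "bda" is a subsequence of "dddceccdee"
Greedy scan:
  Position 0 ('d'): no match needed
  Position 1 ('d'): no match needed
  Position 2 ('d'): no match needed
  Position 3 ('c'): no match needed
  Position 4 ('e'): no match needed
  Position 5 ('c'): no match needed
  Position 6 ('c'): no match needed
  Position 7 ('d'): no match needed
  Position 8 ('e'): no match needed
  Position 9 ('e'): no match needed
Only matched 0/3 characters => not a subsequence

0


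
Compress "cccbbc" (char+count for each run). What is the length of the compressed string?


Input: cccbbc
Runs:
  'c' x 3 => "c3"
  'b' x 2 => "b2"
  'c' x 1 => "c1"
Compressed: "c3b2c1"
Compressed length: 6

6


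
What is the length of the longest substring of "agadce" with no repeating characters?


Input: "agadce"
Sliding window (track last position of each char):
  Position 0 ('a'): window [0,0] length 1 -- new best
  Position 1 ('g'): window [0,1] length 2 -- new best
  Position 2 ('a'): repeat (last at 0), move window start to 1
  Position 2 ('a'): window [1,2] length 2
  Position 3 ('d'): window [1,3] length 3 -- new best
  Position 4 ('c'): window [1,4] length 4 -- new best
  Position 5 ('e'): window [1,5] length 5 -- new best
Longest substring with no repeats: "gadce" with length 5

5


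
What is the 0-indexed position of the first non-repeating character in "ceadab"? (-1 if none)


Input: ceadab
Character frequencies:
  'a': 2
  'b': 1
  'c': 1
  'd': 1
  'e': 1
Scanning left to right for freq == 1:
  Position 0 ('c'): unique! => answer = 0

0


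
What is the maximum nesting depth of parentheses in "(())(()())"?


Input: "(())(()())"
Tracking depth:
  Position 0 '(': depth becomes 1
  Position 1 '(': depth becomes 2
  Position 2 ')': depth becomes 1
  Position 3 ')': depth becomes 0
  Position 4 '(': depth becomes 1
  Position 5 '(': depth becomes 2
  Position 6 ')': depth becomes 1
  Position 7 '(': depth becomes 2
  Position 8 ')': depth becomes 1
  Position 9 ')': depth becomes 0
Maximum depth reached: 2

2


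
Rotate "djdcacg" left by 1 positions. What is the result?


Input: "djdcacg", rotate left by 1
First 1 characters: "d"
Remaining characters: "jdcacg"
Concatenate remaining + first: "jdcacg" + "d" = "jdcacgd"

jdcacgd


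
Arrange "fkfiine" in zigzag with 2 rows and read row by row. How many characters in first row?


Zigzag "fkfiine" into 2 rows:
Placing characters:
  'f' => row 0
  'k' => row 1
  'f' => row 0
  'i' => row 1
  'i' => row 0
  'n' => row 1
  'e' => row 0
Rows:
  Row 0: "ffie"
  Row 1: "kin"
First row length: 4

4


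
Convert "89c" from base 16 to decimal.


Input: "89c" in base 16
Positional expansion:
  Digit '8' (value 8) x 16^2 = 2048
  Digit '9' (value 9) x 16^1 = 144
  Digit 'c' (value 12) x 16^0 = 12
Sum = 2204

2204


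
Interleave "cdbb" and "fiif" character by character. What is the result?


Interleaving "cdbb" and "fiif":
  Position 0: 'c' from first, 'f' from second => "cf"
  Position 1: 'd' from first, 'i' from second => "di"
  Position 2: 'b' from first, 'i' from second => "bi"
  Position 3: 'b' from first, 'f' from second => "bf"
Result: cfdibibf

cfdibibf


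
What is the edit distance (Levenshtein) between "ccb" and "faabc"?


Computing edit distance: "ccb" -> "faabc"
DP table:
           f    a    a    b    c
      0    1    2    3    4    5
  c   1    1    2    3    4    4
  c   2    2    2    3    4    4
  b   3    3    3    3    3    4
Edit distance = dp[3][5] = 4

4


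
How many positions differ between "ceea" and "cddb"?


Comparing "ceea" and "cddb" position by position:
  Position 0: 'c' vs 'c' => same
  Position 1: 'e' vs 'd' => DIFFER
  Position 2: 'e' vs 'd' => DIFFER
  Position 3: 'a' vs 'b' => DIFFER
Positions that differ: 3

3


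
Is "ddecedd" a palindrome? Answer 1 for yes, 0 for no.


Input: ddecedd
Reversed: ddecedd
  Compare pos 0 ('d') with pos 6 ('d'): match
  Compare pos 1 ('d') with pos 5 ('d'): match
  Compare pos 2 ('e') with pos 4 ('e'): match
Result: palindrome

1


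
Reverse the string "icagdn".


Input: icagdn
Reading characters right to left:
  Position 5: 'n'
  Position 4: 'd'
  Position 3: 'g'
  Position 2: 'a'
  Position 1: 'c'
  Position 0: 'i'
Reversed: ndgaci

ndgaci


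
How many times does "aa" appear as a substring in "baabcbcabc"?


Searching for "aa" in "baabcbcabc"
Scanning each position:
  Position 0: "ba" => no
  Position 1: "aa" => MATCH
  Position 2: "ab" => no
  Position 3: "bc" => no
  Position 4: "cb" => no
  Position 5: "bc" => no
  Position 6: "ca" => no
  Position 7: "ab" => no
  Position 8: "bc" => no
Total occurrences: 1

1


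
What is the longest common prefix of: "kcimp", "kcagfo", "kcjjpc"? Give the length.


Words: kcimp, kcagfo, kcjjpc
  Position 0: all 'k' => match
  Position 1: all 'c' => match
  Position 2: ('i', 'a', 'j') => mismatch, stop
LCP = "kc" (length 2)

2


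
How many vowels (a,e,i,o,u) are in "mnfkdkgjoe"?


Input: mnfkdkgjoe
Checking each character:
  'm' at position 0: consonant
  'n' at position 1: consonant
  'f' at position 2: consonant
  'k' at position 3: consonant
  'd' at position 4: consonant
  'k' at position 5: consonant
  'g' at position 6: consonant
  'j' at position 7: consonant
  'o' at position 8: vowel (running total: 1)
  'e' at position 9: vowel (running total: 2)
Total vowels: 2

2


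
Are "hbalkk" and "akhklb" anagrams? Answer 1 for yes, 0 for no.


Strings: "hbalkk", "akhklb"
Sorted first:  abhkkl
Sorted second: abhkkl
Sorted forms match => anagrams

1


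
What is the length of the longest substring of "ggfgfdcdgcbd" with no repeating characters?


Input: "ggfgfdcdgcbd"
Sliding window (track last position of each char):
  Position 0 ('g'): window [0,0] length 1 -- new best
  Position 1 ('g'): repeat (last at 0), move window start to 1
  Position 1 ('g'): window [1,1] length 1
  Position 2 ('f'): window [1,2] length 2 -- new best
  Position 3 ('g'): repeat (last at 1), move window start to 2
  Position 3 ('g'): window [2,3] length 2
  Position 4 ('f'): repeat (last at 2), move window start to 3
  Position 4 ('f'): window [3,4] length 2
  Position 5 ('d'): window [3,5] length 3 -- new best
  Position 6 ('c'): window [3,6] length 4 -- new best
  Position 7 ('d'): repeat (last at 5), move window start to 6
  Position 7 ('d'): window [6,7] length 2
  Position 8 ('g'): window [6,8] length 3
  Position 9 ('c'): repeat (last at 6), move window start to 7
  Position 9 ('c'): window [7,9] length 3
  Position 10 ('b'): window [7,10] length 4
  Position 11 ('d'): repeat (last at 7), move window start to 8
  Position 11 ('d'): window [8,11] length 4
Longest substring with no repeats: "gfdc" with length 4

4


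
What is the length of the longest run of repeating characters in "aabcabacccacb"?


Input: "aabcabacccacb"
Scanning for longest run:
  Position 1 ('a'): continues run of 'a', length=2
  Position 2 ('b'): new char, reset run to 1
  Position 3 ('c'): new char, reset run to 1
  Position 4 ('a'): new char, reset run to 1
  Position 5 ('b'): new char, reset run to 1
  Position 6 ('a'): new char, reset run to 1
  Position 7 ('c'): new char, reset run to 1
  Position 8 ('c'): continues run of 'c', length=2
  Position 9 ('c'): continues run of 'c', length=3
  Position 10 ('a'): new char, reset run to 1
  Position 11 ('c'): new char, reset run to 1
  Position 12 ('b'): new char, reset run to 1
Longest run: 'c' with length 3

3


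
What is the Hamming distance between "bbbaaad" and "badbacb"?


Comparing "bbbaaad" and "badbacb" position by position:
  Position 0: 'b' vs 'b' => same
  Position 1: 'b' vs 'a' => differ
  Position 2: 'b' vs 'd' => differ
  Position 3: 'a' vs 'b' => differ
  Position 4: 'a' vs 'a' => same
  Position 5: 'a' vs 'c' => differ
  Position 6: 'd' vs 'b' => differ
Total differences (Hamming distance): 5

5


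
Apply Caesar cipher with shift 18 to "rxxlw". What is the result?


Caesar cipher: shift "rxxlw" by 18
  'r' (pos 17) + 18 = pos 9 = 'j'
  'x' (pos 23) + 18 = pos 15 = 'p'
  'x' (pos 23) + 18 = pos 15 = 'p'
  'l' (pos 11) + 18 = pos 3 = 'd'
  'w' (pos 22) + 18 = pos 14 = 'o'
Result: jppdo

jppdo


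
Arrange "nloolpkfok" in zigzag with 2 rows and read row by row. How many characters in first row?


Zigzag "nloolpkfok" into 2 rows:
Placing characters:
  'n' => row 0
  'l' => row 1
  'o' => row 0
  'o' => row 1
  'l' => row 0
  'p' => row 1
  'k' => row 0
  'f' => row 1
  'o' => row 0
  'k' => row 1
Rows:
  Row 0: "nolko"
  Row 1: "lopfk"
First row length: 5

5


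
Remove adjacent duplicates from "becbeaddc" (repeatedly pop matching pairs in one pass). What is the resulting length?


Input: becbeaddc
Stack-based adjacent duplicate removal:
  Read 'b': push. Stack: b
  Read 'e': push. Stack: be
  Read 'c': push. Stack: bec
  Read 'b': push. Stack: becb
  Read 'e': push. Stack: becbe
  Read 'a': push. Stack: becbea
  Read 'd': push. Stack: becbead
  Read 'd': matches stack top 'd' => pop. Stack: becbea
  Read 'c': push. Stack: becbeac
Final stack: "becbeac" (length 7)

7


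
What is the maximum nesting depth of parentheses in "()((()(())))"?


Input: "()((()(())))"
Tracking depth:
  Position 0 '(': depth becomes 1
  Position 1 ')': depth becomes 0
  Position 2 '(': depth becomes 1
  Position 3 '(': depth becomes 2
  Position 4 '(': depth becomes 3
  Position 5 ')': depth becomes 2
  Position 6 '(': depth becomes 3
  Position 7 '(': depth becomes 4
  Position 8 ')': depth becomes 3
  Position 9 ')': depth becomes 2
  Position 10 ')': depth becomes 1
  Position 11 ')': depth becomes 0
Maximum depth reached: 4

4


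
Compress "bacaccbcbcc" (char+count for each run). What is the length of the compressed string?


Input: bacaccbcbcc
Runs:
  'b' x 1 => "b1"
  'a' x 1 => "a1"
  'c' x 1 => "c1"
  'a' x 1 => "a1"
  'c' x 2 => "c2"
  'b' x 1 => "b1"
  'c' x 1 => "c1"
  'b' x 1 => "b1"
  'c' x 2 => "c2"
Compressed: "b1a1c1a1c2b1c1b1c2"
Compressed length: 18

18


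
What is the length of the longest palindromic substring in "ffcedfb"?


Input: "ffcedfb"
Checking substrings for palindromes:
  [0:2] "ff" (len 2) => palindrome
Longest palindromic substring: "ff" with length 2

2


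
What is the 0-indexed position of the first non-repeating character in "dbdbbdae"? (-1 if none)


Input: dbdbbdae
Character frequencies:
  'a': 1
  'b': 3
  'd': 3
  'e': 1
Scanning left to right for freq == 1:
  Position 0 ('d'): freq=3, skip
  Position 1 ('b'): freq=3, skip
  Position 2 ('d'): freq=3, skip
  Position 3 ('b'): freq=3, skip
  Position 4 ('b'): freq=3, skip
  Position 5 ('d'): freq=3, skip
  Position 6 ('a'): unique! => answer = 6

6


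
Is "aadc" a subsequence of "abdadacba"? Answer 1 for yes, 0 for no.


Check if "aadc" is a subsequence of "abdadacba"
Greedy scan:
  Position 0 ('a'): matches sub[0] = 'a'
  Position 1 ('b'): no match needed
  Position 2 ('d'): no match needed
  Position 3 ('a'): matches sub[1] = 'a'
  Position 4 ('d'): matches sub[2] = 'd'
  Position 5 ('a'): no match needed
  Position 6 ('c'): matches sub[3] = 'c'
  Position 7 ('b'): no match needed
  Position 8 ('a'): no match needed
All 4 characters matched => is a subsequence

1


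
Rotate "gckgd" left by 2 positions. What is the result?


Input: "gckgd", rotate left by 2
First 2 characters: "gc"
Remaining characters: "kgd"
Concatenate remaining + first: "kgd" + "gc" = "kgdgc"

kgdgc


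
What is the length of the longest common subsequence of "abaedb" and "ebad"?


LCS of "abaedb" and "ebad"
DP table:
           e    b    a    d
      0    0    0    0    0
  a   0    0    0    1    1
  b   0    0    1    1    1
  a   0    0    1    2    2
  e   0    1    1    2    2
  d   0    1    1    2    3
  b   0    1    2    2    3
LCS length = dp[6][4] = 3

3


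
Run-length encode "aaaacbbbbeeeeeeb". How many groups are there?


Input: aaaacbbbbeeeeeeb
Scanning for consecutive runs:
  Group 1: 'a' x 4 (positions 0-3)
  Group 2: 'c' x 1 (positions 4-4)
  Group 3: 'b' x 4 (positions 5-8)
  Group 4: 'e' x 6 (positions 9-14)
  Group 5: 'b' x 1 (positions 15-15)
Total groups: 5

5


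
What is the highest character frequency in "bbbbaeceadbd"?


Input: bbbbaeceadbd
Character counts:
  'a': 2
  'b': 5
  'c': 1
  'd': 2
  'e': 2
Maximum frequency: 5

5


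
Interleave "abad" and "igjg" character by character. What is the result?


Interleaving "abad" and "igjg":
  Position 0: 'a' from first, 'i' from second => "ai"
  Position 1: 'b' from first, 'g' from second => "bg"
  Position 2: 'a' from first, 'j' from second => "aj"
  Position 3: 'd' from first, 'g' from second => "dg"
Result: aibgajdg

aibgajdg


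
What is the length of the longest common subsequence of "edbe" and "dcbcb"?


LCS of "edbe" and "dcbcb"
DP table:
           d    c    b    c    b
      0    0    0    0    0    0
  e   0    0    0    0    0    0
  d   0    1    1    1    1    1
  b   0    1    1    2    2    2
  e   0    1    1    2    2    2
LCS length = dp[4][5] = 2

2


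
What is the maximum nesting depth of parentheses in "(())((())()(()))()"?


Input: "(())((())()(()))()"
Tracking depth:
  Position 0 '(': depth becomes 1
  Position 1 '(': depth becomes 2
  Position 2 ')': depth becomes 1
  Position 3 ')': depth becomes 0
  Position 4 '(': depth becomes 1
  Position 5 '(': depth becomes 2
  Position 6 '(': depth becomes 3
  Position 7 ')': depth becomes 2
  Position 8 ')': depth becomes 1
  Position 9 '(': depth becomes 2
  Position 10 ')': depth becomes 1
  Position 11 '(': depth becomes 2
  Position 12 '(': depth becomes 3
  Position 13 ')': depth becomes 2
  Position 14 ')': depth becomes 1
  Position 15 ')': depth becomes 0
  Position 16 '(': depth becomes 1
  Position 17 ')': depth becomes 0
Maximum depth reached: 3

3


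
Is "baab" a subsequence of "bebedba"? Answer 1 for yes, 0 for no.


Check if "baab" is a subsequence of "bebedba"
Greedy scan:
  Position 0 ('b'): matches sub[0] = 'b'
  Position 1 ('e'): no match needed
  Position 2 ('b'): no match needed
  Position 3 ('e'): no match needed
  Position 4 ('d'): no match needed
  Position 5 ('b'): no match needed
  Position 6 ('a'): matches sub[1] = 'a'
Only matched 2/4 characters => not a subsequence

0


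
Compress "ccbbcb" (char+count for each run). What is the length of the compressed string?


Input: ccbbcb
Runs:
  'c' x 2 => "c2"
  'b' x 2 => "b2"
  'c' x 1 => "c1"
  'b' x 1 => "b1"
Compressed: "c2b2c1b1"
Compressed length: 8

8


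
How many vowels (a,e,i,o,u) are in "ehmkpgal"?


Input: ehmkpgal
Checking each character:
  'e' at position 0: vowel (running total: 1)
  'h' at position 1: consonant
  'm' at position 2: consonant
  'k' at position 3: consonant
  'p' at position 4: consonant
  'g' at position 5: consonant
  'a' at position 6: vowel (running total: 2)
  'l' at position 7: consonant
Total vowels: 2

2


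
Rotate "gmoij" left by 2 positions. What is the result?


Input: "gmoij", rotate left by 2
First 2 characters: "gm"
Remaining characters: "oij"
Concatenate remaining + first: "oij" + "gm" = "oijgm"

oijgm


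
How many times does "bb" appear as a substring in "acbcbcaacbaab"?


Searching for "bb" in "acbcbcaacbaab"
Scanning each position:
  Position 0: "ac" => no
  Position 1: "cb" => no
  Position 2: "bc" => no
  Position 3: "cb" => no
  Position 4: "bc" => no
  Position 5: "ca" => no
  Position 6: "aa" => no
  Position 7: "ac" => no
  Position 8: "cb" => no
  Position 9: "ba" => no
  Position 10: "aa" => no
  Position 11: "ab" => no
Total occurrences: 0

0


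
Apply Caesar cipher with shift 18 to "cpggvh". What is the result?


Caesar cipher: shift "cpggvh" by 18
  'c' (pos 2) + 18 = pos 20 = 'u'
  'p' (pos 15) + 18 = pos 7 = 'h'
  'g' (pos 6) + 18 = pos 24 = 'y'
  'g' (pos 6) + 18 = pos 24 = 'y'
  'v' (pos 21) + 18 = pos 13 = 'n'
  'h' (pos 7) + 18 = pos 25 = 'z'
Result: uhyynz

uhyynz


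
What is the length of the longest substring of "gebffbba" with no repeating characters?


Input: "gebffbba"
Sliding window (track last position of each char):
  Position 0 ('g'): window [0,0] length 1 -- new best
  Position 1 ('e'): window [0,1] length 2 -- new best
  Position 2 ('b'): window [0,2] length 3 -- new best
  Position 3 ('f'): window [0,3] length 4 -- new best
  Position 4 ('f'): repeat (last at 3), move window start to 4
  Position 4 ('f'): window [4,4] length 1
  Position 5 ('b'): window [4,5] length 2
  Position 6 ('b'): repeat (last at 5), move window start to 6
  Position 6 ('b'): window [6,6] length 1
  Position 7 ('a'): window [6,7] length 2
Longest substring with no repeats: "gebf" with length 4

4


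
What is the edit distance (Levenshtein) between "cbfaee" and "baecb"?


Computing edit distance: "cbfaee" -> "baecb"
DP table:
           b    a    e    c    b
      0    1    2    3    4    5
  c   1    1    2    3    3    4
  b   2    1    2    3    4    3
  f   3    2    2    3    4    4
  a   4    3    2    3    4    5
  e   5    4    3    2    3    4
  e   6    5    4    3    3    4
Edit distance = dp[6][5] = 4

4


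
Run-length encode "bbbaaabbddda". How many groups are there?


Input: bbbaaabbddda
Scanning for consecutive runs:
  Group 1: 'b' x 3 (positions 0-2)
  Group 2: 'a' x 3 (positions 3-5)
  Group 3: 'b' x 2 (positions 6-7)
  Group 4: 'd' x 3 (positions 8-10)
  Group 5: 'a' x 1 (positions 11-11)
Total groups: 5

5


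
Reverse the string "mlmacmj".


Input: mlmacmj
Reading characters right to left:
  Position 6: 'j'
  Position 5: 'm'
  Position 4: 'c'
  Position 3: 'a'
  Position 2: 'm'
  Position 1: 'l'
  Position 0: 'm'
Reversed: jmcamlm

jmcamlm


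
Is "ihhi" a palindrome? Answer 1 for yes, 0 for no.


Input: ihhi
Reversed: ihhi
  Compare pos 0 ('i') with pos 3 ('i'): match
  Compare pos 1 ('h') with pos 2 ('h'): match
Result: palindrome

1


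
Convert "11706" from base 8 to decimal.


Input: "11706" in base 8
Positional expansion:
  Digit '1' (value 1) x 8^4 = 4096
  Digit '1' (value 1) x 8^3 = 512
  Digit '7' (value 7) x 8^2 = 448
  Digit '0' (value 0) x 8^1 = 0
  Digit '6' (value 6) x 8^0 = 6
Sum = 5062

5062


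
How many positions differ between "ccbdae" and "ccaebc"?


Comparing "ccbdae" and "ccaebc" position by position:
  Position 0: 'c' vs 'c' => same
  Position 1: 'c' vs 'c' => same
  Position 2: 'b' vs 'a' => DIFFER
  Position 3: 'd' vs 'e' => DIFFER
  Position 4: 'a' vs 'b' => DIFFER
  Position 5: 'e' vs 'c' => DIFFER
Positions that differ: 4

4


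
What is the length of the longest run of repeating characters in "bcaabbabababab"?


Input: "bcaabbabababab"
Scanning for longest run:
  Position 1 ('c'): new char, reset run to 1
  Position 2 ('a'): new char, reset run to 1
  Position 3 ('a'): continues run of 'a', length=2
  Position 4 ('b'): new char, reset run to 1
  Position 5 ('b'): continues run of 'b', length=2
  Position 6 ('a'): new char, reset run to 1
  Position 7 ('b'): new char, reset run to 1
  Position 8 ('a'): new char, reset run to 1
  Position 9 ('b'): new char, reset run to 1
  Position 10 ('a'): new char, reset run to 1
  Position 11 ('b'): new char, reset run to 1
  Position 12 ('a'): new char, reset run to 1
  Position 13 ('b'): new char, reset run to 1
Longest run: 'a' with length 2

2


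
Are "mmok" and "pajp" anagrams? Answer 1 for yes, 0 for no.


Strings: "mmok", "pajp"
Sorted first:  kmmo
Sorted second: ajpp
Differ at position 0: 'k' vs 'a' => not anagrams

0


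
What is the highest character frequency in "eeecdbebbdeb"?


Input: eeecdbebbdeb
Character counts:
  'b': 4
  'c': 1
  'd': 2
  'e': 5
Maximum frequency: 5

5


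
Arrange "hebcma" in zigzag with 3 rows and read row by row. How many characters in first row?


Zigzag "hebcma" into 3 rows:
Placing characters:
  'h' => row 0
  'e' => row 1
  'b' => row 2
  'c' => row 1
  'm' => row 0
  'a' => row 1
Rows:
  Row 0: "hm"
  Row 1: "eca"
  Row 2: "b"
First row length: 2

2


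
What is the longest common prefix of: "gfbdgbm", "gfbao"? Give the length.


Words: gfbdgbm, gfbao
  Position 0: all 'g' => match
  Position 1: all 'f' => match
  Position 2: all 'b' => match
  Position 3: ('d', 'a') => mismatch, stop
LCP = "gfb" (length 3)

3


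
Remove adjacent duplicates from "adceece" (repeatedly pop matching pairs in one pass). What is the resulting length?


Input: adceece
Stack-based adjacent duplicate removal:
  Read 'a': push. Stack: a
  Read 'd': push. Stack: ad
  Read 'c': push. Stack: adc
  Read 'e': push. Stack: adce
  Read 'e': matches stack top 'e' => pop. Stack: adc
  Read 'c': matches stack top 'c' => pop. Stack: ad
  Read 'e': push. Stack: ade
Final stack: "ade" (length 3)

3


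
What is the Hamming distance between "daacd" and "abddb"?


Comparing "daacd" and "abddb" position by position:
  Position 0: 'd' vs 'a' => differ
  Position 1: 'a' vs 'b' => differ
  Position 2: 'a' vs 'd' => differ
  Position 3: 'c' vs 'd' => differ
  Position 4: 'd' vs 'b' => differ
Total differences (Hamming distance): 5

5


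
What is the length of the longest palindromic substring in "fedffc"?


Input: "fedffc"
Checking substrings for palindromes:
  [3:5] "ff" (len 2) => palindrome
Longest palindromic substring: "ff" with length 2

2


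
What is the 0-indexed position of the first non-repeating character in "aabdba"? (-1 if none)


Input: aabdba
Character frequencies:
  'a': 3
  'b': 2
  'd': 1
Scanning left to right for freq == 1:
  Position 0 ('a'): freq=3, skip
  Position 1 ('a'): freq=3, skip
  Position 2 ('b'): freq=2, skip
  Position 3 ('d'): unique! => answer = 3

3


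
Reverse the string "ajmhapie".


Input: ajmhapie
Reading characters right to left:
  Position 7: 'e'
  Position 6: 'i'
  Position 5: 'p'
  Position 4: 'a'
  Position 3: 'h'
  Position 2: 'm'
  Position 1: 'j'
  Position 0: 'a'
Reversed: eipahmja

eipahmja


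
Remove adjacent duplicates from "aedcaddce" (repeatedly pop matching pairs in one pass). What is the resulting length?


Input: aedcaddce
Stack-based adjacent duplicate removal:
  Read 'a': push. Stack: a
  Read 'e': push. Stack: ae
  Read 'd': push. Stack: aed
  Read 'c': push. Stack: aedc
  Read 'a': push. Stack: aedca
  Read 'd': push. Stack: aedcad
  Read 'd': matches stack top 'd' => pop. Stack: aedca
  Read 'c': push. Stack: aedcac
  Read 'e': push. Stack: aedcace
Final stack: "aedcace" (length 7)

7


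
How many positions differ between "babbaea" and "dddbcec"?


Comparing "babbaea" and "dddbcec" position by position:
  Position 0: 'b' vs 'd' => DIFFER
  Position 1: 'a' vs 'd' => DIFFER
  Position 2: 'b' vs 'd' => DIFFER
  Position 3: 'b' vs 'b' => same
  Position 4: 'a' vs 'c' => DIFFER
  Position 5: 'e' vs 'e' => same
  Position 6: 'a' vs 'c' => DIFFER
Positions that differ: 5

5


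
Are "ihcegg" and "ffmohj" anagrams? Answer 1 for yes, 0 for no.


Strings: "ihcegg", "ffmohj"
Sorted first:  cegghi
Sorted second: ffhjmo
Differ at position 0: 'c' vs 'f' => not anagrams

0


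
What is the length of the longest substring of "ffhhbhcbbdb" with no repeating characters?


Input: "ffhhbhcbbdb"
Sliding window (track last position of each char):
  Position 0 ('f'): window [0,0] length 1 -- new best
  Position 1 ('f'): repeat (last at 0), move window start to 1
  Position 1 ('f'): window [1,1] length 1
  Position 2 ('h'): window [1,2] length 2 -- new best
  Position 3 ('h'): repeat (last at 2), move window start to 3
  Position 3 ('h'): window [3,3] length 1
  Position 4 ('b'): window [3,4] length 2
  Position 5 ('h'): repeat (last at 3), move window start to 4
  Position 5 ('h'): window [4,5] length 2
  Position 6 ('c'): window [4,6] length 3 -- new best
  Position 7 ('b'): repeat (last at 4), move window start to 5
  Position 7 ('b'): window [5,7] length 3
  Position 8 ('b'): repeat (last at 7), move window start to 8
  Position 8 ('b'): window [8,8] length 1
  Position 9 ('d'): window [8,9] length 2
  Position 10 ('b'): repeat (last at 8), move window start to 9
  Position 10 ('b'): window [9,10] length 2
Longest substring with no repeats: "bhc" with length 3

3


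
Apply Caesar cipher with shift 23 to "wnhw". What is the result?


Caesar cipher: shift "wnhw" by 23
  'w' (pos 22) + 23 = pos 19 = 't'
  'n' (pos 13) + 23 = pos 10 = 'k'
  'h' (pos 7) + 23 = pos 4 = 'e'
  'w' (pos 22) + 23 = pos 19 = 't'
Result: tket

tket


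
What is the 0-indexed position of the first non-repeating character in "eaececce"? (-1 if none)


Input: eaececce
Character frequencies:
  'a': 1
  'c': 3
  'e': 4
Scanning left to right for freq == 1:
  Position 0 ('e'): freq=4, skip
  Position 1 ('a'): unique! => answer = 1

1


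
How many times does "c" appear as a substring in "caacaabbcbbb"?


Searching for "c" in "caacaabbcbbb"
Scanning each position:
  Position 0: "c" => MATCH
  Position 1: "a" => no
  Position 2: "a" => no
  Position 3: "c" => MATCH
  Position 4: "a" => no
  Position 5: "a" => no
  Position 6: "b" => no
  Position 7: "b" => no
  Position 8: "c" => MATCH
  Position 9: "b" => no
  Position 10: "b" => no
  Position 11: "b" => no
Total occurrences: 3

3


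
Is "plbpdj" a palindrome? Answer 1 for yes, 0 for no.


Input: plbpdj
Reversed: jdpblp
  Compare pos 0 ('p') with pos 5 ('j'): MISMATCH
  Compare pos 1 ('l') with pos 4 ('d'): MISMATCH
  Compare pos 2 ('b') with pos 3 ('p'): MISMATCH
Result: not a palindrome

0


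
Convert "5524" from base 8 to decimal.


Input: "5524" in base 8
Positional expansion:
  Digit '5' (value 5) x 8^3 = 2560
  Digit '5' (value 5) x 8^2 = 320
  Digit '2' (value 2) x 8^1 = 16
  Digit '4' (value 4) x 8^0 = 4
Sum = 2900

2900


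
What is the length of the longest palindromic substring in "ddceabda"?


Input: "ddceabda"
Checking substrings for palindromes:
  [0:2] "dd" (len 2) => palindrome
Longest palindromic substring: "dd" with length 2

2


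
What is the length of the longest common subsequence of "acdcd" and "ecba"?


LCS of "acdcd" and "ecba"
DP table:
           e    c    b    a
      0    0    0    0    0
  a   0    0    0    0    1
  c   0    0    1    1    1
  d   0    0    1    1    1
  c   0    0    1    1    1
  d   0    0    1    1    1
LCS length = dp[5][4] = 1

1


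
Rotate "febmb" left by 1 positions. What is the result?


Input: "febmb", rotate left by 1
First 1 characters: "f"
Remaining characters: "ebmb"
Concatenate remaining + first: "ebmb" + "f" = "ebmbf"

ebmbf


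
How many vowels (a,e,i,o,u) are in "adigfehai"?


Input: adigfehai
Checking each character:
  'a' at position 0: vowel (running total: 1)
  'd' at position 1: consonant
  'i' at position 2: vowel (running total: 2)
  'g' at position 3: consonant
  'f' at position 4: consonant
  'e' at position 5: vowel (running total: 3)
  'h' at position 6: consonant
  'a' at position 7: vowel (running total: 4)
  'i' at position 8: vowel (running total: 5)
Total vowels: 5

5


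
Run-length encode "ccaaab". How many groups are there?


Input: ccaaab
Scanning for consecutive runs:
  Group 1: 'c' x 2 (positions 0-1)
  Group 2: 'a' x 3 (positions 2-4)
  Group 3: 'b' x 1 (positions 5-5)
Total groups: 3

3


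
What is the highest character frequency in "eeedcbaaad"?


Input: eeedcbaaad
Character counts:
  'a': 3
  'b': 1
  'c': 1
  'd': 2
  'e': 3
Maximum frequency: 3

3


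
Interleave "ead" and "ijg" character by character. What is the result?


Interleaving "ead" and "ijg":
  Position 0: 'e' from first, 'i' from second => "ei"
  Position 1: 'a' from first, 'j' from second => "aj"
  Position 2: 'd' from first, 'g' from second => "dg"
Result: eiajdg

eiajdg


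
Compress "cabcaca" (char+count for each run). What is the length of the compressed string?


Input: cabcaca
Runs:
  'c' x 1 => "c1"
  'a' x 1 => "a1"
  'b' x 1 => "b1"
  'c' x 1 => "c1"
  'a' x 1 => "a1"
  'c' x 1 => "c1"
  'a' x 1 => "a1"
Compressed: "c1a1b1c1a1c1a1"
Compressed length: 14

14


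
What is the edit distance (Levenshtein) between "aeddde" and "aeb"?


Computing edit distance: "aeddde" -> "aeb"
DP table:
           a    e    b
      0    1    2    3
  a   1    0    1    2
  e   2    1    0    1
  d   3    2    1    1
  d   4    3    2    2
  d   5    4    3    3
  e   6    5    4    4
Edit distance = dp[6][3] = 4

4


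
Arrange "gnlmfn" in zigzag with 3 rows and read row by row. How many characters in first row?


Zigzag "gnlmfn" into 3 rows:
Placing characters:
  'g' => row 0
  'n' => row 1
  'l' => row 2
  'm' => row 1
  'f' => row 0
  'n' => row 1
Rows:
  Row 0: "gf"
  Row 1: "nmn"
  Row 2: "l"
First row length: 2

2


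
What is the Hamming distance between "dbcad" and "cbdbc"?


Comparing "dbcad" and "cbdbc" position by position:
  Position 0: 'd' vs 'c' => differ
  Position 1: 'b' vs 'b' => same
  Position 2: 'c' vs 'd' => differ
  Position 3: 'a' vs 'b' => differ
  Position 4: 'd' vs 'c' => differ
Total differences (Hamming distance): 4

4


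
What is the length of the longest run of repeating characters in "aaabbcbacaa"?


Input: "aaabbcbacaa"
Scanning for longest run:
  Position 1 ('a'): continues run of 'a', length=2
  Position 2 ('a'): continues run of 'a', length=3
  Position 3 ('b'): new char, reset run to 1
  Position 4 ('b'): continues run of 'b', length=2
  Position 5 ('c'): new char, reset run to 1
  Position 6 ('b'): new char, reset run to 1
  Position 7 ('a'): new char, reset run to 1
  Position 8 ('c'): new char, reset run to 1
  Position 9 ('a'): new char, reset run to 1
  Position 10 ('a'): continues run of 'a', length=2
Longest run: 'a' with length 3

3


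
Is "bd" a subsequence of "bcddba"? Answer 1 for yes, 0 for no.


Check if "bd" is a subsequence of "bcddba"
Greedy scan:
  Position 0 ('b'): matches sub[0] = 'b'
  Position 1 ('c'): no match needed
  Position 2 ('d'): matches sub[1] = 'd'
  Position 3 ('d'): no match needed
  Position 4 ('b'): no match needed
  Position 5 ('a'): no match needed
All 2 characters matched => is a subsequence

1


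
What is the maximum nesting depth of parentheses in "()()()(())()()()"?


Input: "()()()(())()()()"
Tracking depth:
  Position 0 '(': depth becomes 1
  Position 1 ')': depth becomes 0
  Position 2 '(': depth becomes 1
  Position 3 ')': depth becomes 0
  Position 4 '(': depth becomes 1
  Position 5 ')': depth becomes 0
  Position 6 '(': depth becomes 1
  Position 7 '(': depth becomes 2
  Position 8 ')': depth becomes 1
  Position 9 ')': depth becomes 0
  Position 10 '(': depth becomes 1
  Position 11 ')': depth becomes 0
  Position 12 '(': depth becomes 1
  Position 13 ')': depth becomes 0
  Position 14 '(': depth becomes 1
  Position 15 ')': depth becomes 0
Maximum depth reached: 2

2


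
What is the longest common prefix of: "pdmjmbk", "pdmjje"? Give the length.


Words: pdmjmbk, pdmjje
  Position 0: all 'p' => match
  Position 1: all 'd' => match
  Position 2: all 'm' => match
  Position 3: all 'j' => match
  Position 4: ('m', 'j') => mismatch, stop
LCP = "pdmj" (length 4)

4


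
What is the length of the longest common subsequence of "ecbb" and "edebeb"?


LCS of "ecbb" and "edebeb"
DP table:
           e    d    e    b    e    b
      0    0    0    0    0    0    0
  e   0    1    1    1    1    1    1
  c   0    1    1    1    1    1    1
  b   0    1    1    1    2    2    2
  b   0    1    1    1    2    2    3
LCS length = dp[4][6] = 3

3


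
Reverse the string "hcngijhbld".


Input: hcngijhbld
Reading characters right to left:
  Position 9: 'd'
  Position 8: 'l'
  Position 7: 'b'
  Position 6: 'h'
  Position 5: 'j'
  Position 4: 'i'
  Position 3: 'g'
  Position 2: 'n'
  Position 1: 'c'
  Position 0: 'h'
Reversed: dlbhjignch

dlbhjignch


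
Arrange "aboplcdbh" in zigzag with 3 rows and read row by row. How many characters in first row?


Zigzag "aboplcdbh" into 3 rows:
Placing characters:
  'a' => row 0
  'b' => row 1
  'o' => row 2
  'p' => row 1
  'l' => row 0
  'c' => row 1
  'd' => row 2
  'b' => row 1
  'h' => row 0
Rows:
  Row 0: "alh"
  Row 1: "bpcb"
  Row 2: "od"
First row length: 3

3


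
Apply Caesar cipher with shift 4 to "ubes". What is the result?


Caesar cipher: shift "ubes" by 4
  'u' (pos 20) + 4 = pos 24 = 'y'
  'b' (pos 1) + 4 = pos 5 = 'f'
  'e' (pos 4) + 4 = pos 8 = 'i'
  's' (pos 18) + 4 = pos 22 = 'w'
Result: yfiw

yfiw


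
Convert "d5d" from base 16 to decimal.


Input: "d5d" in base 16
Positional expansion:
  Digit 'd' (value 13) x 16^2 = 3328
  Digit '5' (value 5) x 16^1 = 80
  Digit 'd' (value 13) x 16^0 = 13
Sum = 3421

3421


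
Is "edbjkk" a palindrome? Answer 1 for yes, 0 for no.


Input: edbjkk
Reversed: kkjbde
  Compare pos 0 ('e') with pos 5 ('k'): MISMATCH
  Compare pos 1 ('d') with pos 4 ('k'): MISMATCH
  Compare pos 2 ('b') with pos 3 ('j'): MISMATCH
Result: not a palindrome

0


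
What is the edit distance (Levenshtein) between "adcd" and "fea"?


Computing edit distance: "adcd" -> "fea"
DP table:
           f    e    a
      0    1    2    3
  a   1    1    2    2
  d   2    2    2    3
  c   3    3    3    3
  d   4    4    4    4
Edit distance = dp[4][3] = 4

4


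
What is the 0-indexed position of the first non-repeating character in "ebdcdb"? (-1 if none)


Input: ebdcdb
Character frequencies:
  'b': 2
  'c': 1
  'd': 2
  'e': 1
Scanning left to right for freq == 1:
  Position 0 ('e'): unique! => answer = 0

0


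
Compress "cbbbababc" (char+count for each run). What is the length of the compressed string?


Input: cbbbababc
Runs:
  'c' x 1 => "c1"
  'b' x 3 => "b3"
  'a' x 1 => "a1"
  'b' x 1 => "b1"
  'a' x 1 => "a1"
  'b' x 1 => "b1"
  'c' x 1 => "c1"
Compressed: "c1b3a1b1a1b1c1"
Compressed length: 14

14


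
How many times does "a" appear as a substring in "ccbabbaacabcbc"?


Searching for "a" in "ccbabbaacabcbc"
Scanning each position:
  Position 0: "c" => no
  Position 1: "c" => no
  Position 2: "b" => no
  Position 3: "a" => MATCH
  Position 4: "b" => no
  Position 5: "b" => no
  Position 6: "a" => MATCH
  Position 7: "a" => MATCH
  Position 8: "c" => no
  Position 9: "a" => MATCH
  Position 10: "b" => no
  Position 11: "c" => no
  Position 12: "b" => no
  Position 13: "c" => no
Total occurrences: 4

4


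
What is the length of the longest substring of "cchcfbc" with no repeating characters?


Input: "cchcfbc"
Sliding window (track last position of each char):
  Position 0 ('c'): window [0,0] length 1 -- new best
  Position 1 ('c'): repeat (last at 0), move window start to 1
  Position 1 ('c'): window [1,1] length 1
  Position 2 ('h'): window [1,2] length 2 -- new best
  Position 3 ('c'): repeat (last at 1), move window start to 2
  Position 3 ('c'): window [2,3] length 2
  Position 4 ('f'): window [2,4] length 3 -- new best
  Position 5 ('b'): window [2,5] length 4 -- new best
  Position 6 ('c'): repeat (last at 3), move window start to 4
  Position 6 ('c'): window [4,6] length 3
Longest substring with no repeats: "hcfb" with length 4

4
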